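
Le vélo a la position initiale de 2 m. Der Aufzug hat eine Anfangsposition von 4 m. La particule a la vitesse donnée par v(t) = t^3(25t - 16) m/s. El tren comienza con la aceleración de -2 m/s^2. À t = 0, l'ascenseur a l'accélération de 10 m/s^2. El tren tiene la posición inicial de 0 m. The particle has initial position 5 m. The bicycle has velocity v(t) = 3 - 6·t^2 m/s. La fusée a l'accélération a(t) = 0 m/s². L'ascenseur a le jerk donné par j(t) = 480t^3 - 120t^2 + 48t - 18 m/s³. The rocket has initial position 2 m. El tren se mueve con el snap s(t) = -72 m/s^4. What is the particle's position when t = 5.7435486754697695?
We need to integrate our velocity equation v(t) = t^3·(25·t - 16) 1 time. The integral of velocity, with x(0) = 5, gives position: x(t) = 5·t^5 - 4·t^4 + 5. From the given position equation x(t) = 5·t^5 - 4·t^4 + 5, we substitute t = 5.7435486754697695 to get x = 26903.6226825169.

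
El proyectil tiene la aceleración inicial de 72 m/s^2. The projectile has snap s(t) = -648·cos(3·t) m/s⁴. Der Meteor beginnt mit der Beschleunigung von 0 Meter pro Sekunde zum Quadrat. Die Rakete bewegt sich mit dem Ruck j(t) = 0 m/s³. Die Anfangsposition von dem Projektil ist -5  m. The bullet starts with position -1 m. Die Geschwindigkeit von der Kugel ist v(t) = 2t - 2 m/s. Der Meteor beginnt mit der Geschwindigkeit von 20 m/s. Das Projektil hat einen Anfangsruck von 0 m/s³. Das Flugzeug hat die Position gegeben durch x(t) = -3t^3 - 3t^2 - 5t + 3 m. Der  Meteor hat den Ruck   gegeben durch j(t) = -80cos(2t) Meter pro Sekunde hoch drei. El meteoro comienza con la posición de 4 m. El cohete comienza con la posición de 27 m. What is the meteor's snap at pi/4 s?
We must differentiate our jerk equation j(t) = -80·cos(2·t) 1 time. Taking d/dt of j(t), we find s(t) = 160·sin(2·t). We have snap s(t) = 160·sin(2·t). Substituting t = pi/4: s(pi/4) = 160.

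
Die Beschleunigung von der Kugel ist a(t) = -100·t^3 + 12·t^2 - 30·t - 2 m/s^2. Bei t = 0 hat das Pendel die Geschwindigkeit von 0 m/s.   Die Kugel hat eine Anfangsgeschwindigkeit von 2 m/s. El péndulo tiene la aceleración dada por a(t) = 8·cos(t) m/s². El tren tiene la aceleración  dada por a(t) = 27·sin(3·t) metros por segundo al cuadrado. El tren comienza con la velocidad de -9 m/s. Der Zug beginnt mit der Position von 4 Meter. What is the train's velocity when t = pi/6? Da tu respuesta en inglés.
We need to integrate our acceleration equation a(t) = 27·sin(3·t) 1 time. Taking ∫a(t)dt and applying v(0) = -9, we find v(t) = -9·cos(3·t). From the given velocity equation v(t) = -9·cos(3·t), we substitute t = pi/6 to get v = 0.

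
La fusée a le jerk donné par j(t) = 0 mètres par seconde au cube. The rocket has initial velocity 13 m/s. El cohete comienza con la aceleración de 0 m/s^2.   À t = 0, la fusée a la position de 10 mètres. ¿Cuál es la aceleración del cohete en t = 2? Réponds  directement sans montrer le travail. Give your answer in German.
Bei t = 2, a = 0.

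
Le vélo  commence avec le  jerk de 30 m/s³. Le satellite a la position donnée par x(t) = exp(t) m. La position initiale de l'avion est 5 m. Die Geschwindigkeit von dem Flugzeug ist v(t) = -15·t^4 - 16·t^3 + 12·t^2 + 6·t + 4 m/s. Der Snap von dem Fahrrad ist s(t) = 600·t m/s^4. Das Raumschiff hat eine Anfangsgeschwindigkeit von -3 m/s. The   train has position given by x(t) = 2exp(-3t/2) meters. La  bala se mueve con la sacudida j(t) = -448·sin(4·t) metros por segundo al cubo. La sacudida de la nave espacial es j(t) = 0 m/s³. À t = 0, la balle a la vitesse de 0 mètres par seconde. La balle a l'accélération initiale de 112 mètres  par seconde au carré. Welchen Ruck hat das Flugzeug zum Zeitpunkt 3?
Ausgehend von der Geschwindigkeit v(t) = -15·t^4 - 16·t^3 + 12·t^2 + 6·t + 4, nehmen wir 2 Ableitungen. Mit d/dt von v(t) finden wir a(t) = -60·t^3 - 48·t^2 + 24·t + 6. Die Ableitung von der Beschleunigung ergibt den Ruck: j(t) = -180·t^2 - 96·t + 24. Wir haben den Ruck j(t) = -180·t^2 - 96·t + 24. Durch Einsetzen von t = 3: j(3) = -1884.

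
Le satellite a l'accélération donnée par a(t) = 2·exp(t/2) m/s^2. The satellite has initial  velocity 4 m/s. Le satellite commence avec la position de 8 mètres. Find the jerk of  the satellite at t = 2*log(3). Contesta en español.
Para resolver esto, necesitamos tomar 1 derivada de nuestra ecuación de la aceleración a(t) = 2·exp(t/2). Derivando la aceleración, obtenemos la sacudida: j(t) = exp(t/2). Usando j(t) = exp(t/2) y sustituyendo t = 2*log(3), encontramos j = 3.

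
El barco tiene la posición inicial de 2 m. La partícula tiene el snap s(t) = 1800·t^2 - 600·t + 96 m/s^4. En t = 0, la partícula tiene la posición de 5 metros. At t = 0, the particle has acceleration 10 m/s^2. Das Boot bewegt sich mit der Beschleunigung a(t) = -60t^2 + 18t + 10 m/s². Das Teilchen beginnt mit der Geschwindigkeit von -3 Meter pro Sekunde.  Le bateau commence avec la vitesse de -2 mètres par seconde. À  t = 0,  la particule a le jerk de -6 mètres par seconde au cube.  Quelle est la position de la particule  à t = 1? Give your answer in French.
En partant du snap s(t) = 1800·t^2 - 600·t + 96, nous prenons 4 primitives. L'intégrale du snap est le jerk. En utilisant j(0) = -6, nous obtenons j(t) = 600·t^3 - 300·t^2 + 96·t - 6. En prenant ∫j(t)dt et en appliquant a(0) = 10, nous trouvons a(t) = 150·t^4 - 100·t^3 + 48·t^2 - 6·t + 10. L'intégrale de l'accélération est la vitesse. En utilisant v(0) = -3, nous obtenons v(t) = 30·t^5 - 25·t^4 + 16·t^3 - 3·t^2 + 10·t - 3. En intégrant la vitesse et en utilisant la condition initiale x(0) = 5, nous obtenons x(t) = 5·t^6 - 5·t^5 + 4·t^4 - t^3 + 5·t^2 - 3·t + 5. Nous avons la position x(t) = 5·t^6 - 5·t^5 + 4·t^4 - t^3 + 5·t^2 - 3·t + 5. En substituant t = 1: x(1) = 10.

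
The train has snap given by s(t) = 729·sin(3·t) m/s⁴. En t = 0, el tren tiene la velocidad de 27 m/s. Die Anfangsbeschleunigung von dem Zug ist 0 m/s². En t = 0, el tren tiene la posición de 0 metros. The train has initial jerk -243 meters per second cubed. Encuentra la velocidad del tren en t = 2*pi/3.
Para resolver esto, necesitamos tomar 3 integrales de nuestra ecuación del snap s(t) = 729·sin(3·t). La antiderivada del snap es la sacudida. Usando j(0) = -243, obtenemos j(t) = -243·cos(3·t). La integral de la sacudida es la aceleración. Usando a(0) = 0, obtenemos a(t) = -81·sin(3·t). Integrando la aceleración y usando la condición inicial v(0) = 27, obtenemos v(t) = 27·cos(3·t). Tenemos la velocidad v(t) = 27·cos(3·t). Sustituyendo t = 2*pi/3: v(2*pi/3) = 27.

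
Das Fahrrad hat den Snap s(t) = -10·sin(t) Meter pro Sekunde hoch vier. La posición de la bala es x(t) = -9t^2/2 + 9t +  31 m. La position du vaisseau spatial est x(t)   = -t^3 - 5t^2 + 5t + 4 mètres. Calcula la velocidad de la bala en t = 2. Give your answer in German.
Wir müssen unsere Gleichung für die Position x(t) = -9·t^2/2 + 9·t + 31 1-mal ableiten. Mit d/dt von x(t) finden wir v(t) = 9 - 9·t. Wir haben die Geschwindigkeit v(t) = 9 - 9·t. Durch Einsetzen von t = 2: v(2) = -9.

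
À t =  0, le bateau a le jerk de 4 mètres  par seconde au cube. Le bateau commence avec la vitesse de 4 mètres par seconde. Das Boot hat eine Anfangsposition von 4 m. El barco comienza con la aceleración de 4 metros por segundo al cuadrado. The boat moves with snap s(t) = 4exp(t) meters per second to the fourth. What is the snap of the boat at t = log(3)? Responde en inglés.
From the given snap equation s(t) = 4·exp(t), we substitute t = log(3) to get s = 12.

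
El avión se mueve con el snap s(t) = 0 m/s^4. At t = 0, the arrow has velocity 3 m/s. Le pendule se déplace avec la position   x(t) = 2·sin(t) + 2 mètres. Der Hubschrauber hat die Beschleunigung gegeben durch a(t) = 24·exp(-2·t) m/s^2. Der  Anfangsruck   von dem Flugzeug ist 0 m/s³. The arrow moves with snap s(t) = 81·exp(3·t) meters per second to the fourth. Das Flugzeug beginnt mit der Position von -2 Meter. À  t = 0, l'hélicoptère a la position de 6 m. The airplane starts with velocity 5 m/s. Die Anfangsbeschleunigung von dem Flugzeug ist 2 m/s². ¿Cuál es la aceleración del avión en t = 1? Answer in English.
We need to integrate our snap equation s(t) = 0 2 times. The integral of snap, with j(0) = 0, gives jerk: j(t) = 0. Taking ∫j(t)dt and applying a(0) = 2, we find a(t) = 2. Using a(t) = 2 and substituting t = 1, we find a = 2.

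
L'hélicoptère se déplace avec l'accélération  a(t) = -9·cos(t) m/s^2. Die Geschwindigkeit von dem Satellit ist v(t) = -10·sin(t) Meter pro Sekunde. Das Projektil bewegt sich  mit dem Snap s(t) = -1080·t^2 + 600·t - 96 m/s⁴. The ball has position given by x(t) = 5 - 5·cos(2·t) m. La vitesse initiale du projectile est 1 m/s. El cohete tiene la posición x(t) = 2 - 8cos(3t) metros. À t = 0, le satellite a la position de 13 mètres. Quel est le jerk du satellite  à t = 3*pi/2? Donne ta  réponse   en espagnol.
Partiendo de la velocidad v(t) = -10·sin(t), tomamos 2 derivadas. Tomando d/dt de v(t), encontramos a(t) = -10·cos(t). La derivada de la aceleración da la sacudida: j(t) = 10·sin(t). Tenemos la sacudida j(t) = 10·sin(t). Sustituyendo t = 3*pi/2: j(3*pi/2) = -10.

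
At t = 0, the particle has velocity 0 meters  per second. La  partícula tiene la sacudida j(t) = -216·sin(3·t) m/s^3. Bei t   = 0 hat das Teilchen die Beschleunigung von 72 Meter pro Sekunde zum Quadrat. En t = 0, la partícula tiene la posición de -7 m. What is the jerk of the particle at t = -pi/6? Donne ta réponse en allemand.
Mit j(t) = -216·sin(3·t) und Einsetzen von t = -pi/6, finden wir j = 216.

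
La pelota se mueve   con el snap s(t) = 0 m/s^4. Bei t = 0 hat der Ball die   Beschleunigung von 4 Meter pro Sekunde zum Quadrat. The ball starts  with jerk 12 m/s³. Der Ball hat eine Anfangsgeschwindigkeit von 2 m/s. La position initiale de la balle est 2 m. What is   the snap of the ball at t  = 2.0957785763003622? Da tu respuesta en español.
De la ecuación del snap s(t) = 0, sustituimos t = 2.0957785763003622 para obtener s = 0.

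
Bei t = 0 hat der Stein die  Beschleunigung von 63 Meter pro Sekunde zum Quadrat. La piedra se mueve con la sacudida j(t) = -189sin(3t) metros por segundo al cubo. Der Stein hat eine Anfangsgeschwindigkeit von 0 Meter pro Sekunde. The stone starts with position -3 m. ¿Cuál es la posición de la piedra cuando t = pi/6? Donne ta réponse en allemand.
Wir müssen das Integral unserer Gleichung für den Ruck j(t) = -189·sin(3·t) 3-mal finden. Das Integral von dem Ruck ist die Beschleunigung. Mit a(0) = 63 erhalten wir a(t) = 63·cos(3·t). Mit ∫a(t)dt und Anwendung von v(0) = 0, finden wir v(t) = 21·sin(3·t). Die Stammfunktion von der Geschwindigkeit, mit x(0) = -3, ergibt die Position: x(t) = 4 - 7·cos(3·t). Wir haben die Position x(t) = 4 - 7·cos(3·t). Durch Einsetzen von t = pi/6: x(pi/6) = 4.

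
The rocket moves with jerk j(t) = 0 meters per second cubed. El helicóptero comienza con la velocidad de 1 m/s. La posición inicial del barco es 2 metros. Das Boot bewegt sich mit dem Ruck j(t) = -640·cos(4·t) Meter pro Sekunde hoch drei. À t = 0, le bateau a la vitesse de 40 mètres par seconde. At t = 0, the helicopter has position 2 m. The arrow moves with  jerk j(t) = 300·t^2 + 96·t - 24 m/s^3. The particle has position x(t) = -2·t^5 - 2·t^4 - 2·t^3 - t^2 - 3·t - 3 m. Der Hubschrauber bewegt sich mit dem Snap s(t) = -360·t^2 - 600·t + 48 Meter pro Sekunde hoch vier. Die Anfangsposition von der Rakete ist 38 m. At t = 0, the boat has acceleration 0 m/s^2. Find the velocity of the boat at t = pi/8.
To find the answer, we compute 2 antiderivatives of j(t) = -640·cos(4·t). The antiderivative of jerk, with a(0) = 0, gives acceleration: a(t) = -160·sin(4·t). The antiderivative of acceleration is velocity. Using v(0) = 40, we get v(t) = 40·cos(4·t). We have velocity v(t) = 40·cos(4·t). Substituting t = pi/8: v(pi/8) = 0.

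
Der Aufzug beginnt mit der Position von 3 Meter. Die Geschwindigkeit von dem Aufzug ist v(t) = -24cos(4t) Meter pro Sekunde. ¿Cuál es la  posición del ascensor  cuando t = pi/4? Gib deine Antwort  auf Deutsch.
Um dies zu lösen, müssen wir 1 Stammfunktion unserer Gleichung für die Geschwindigkeit v(t) = -24·cos(4·t) finden. Mit ∫v(t)dt und Anwendung von x(0) = 3, finden wir x(t) = 3 - 6·sin(4·t). Mit x(t) = 3 - 6·sin(4·t) und Einsetzen von t = pi/4, finden wir x = 3.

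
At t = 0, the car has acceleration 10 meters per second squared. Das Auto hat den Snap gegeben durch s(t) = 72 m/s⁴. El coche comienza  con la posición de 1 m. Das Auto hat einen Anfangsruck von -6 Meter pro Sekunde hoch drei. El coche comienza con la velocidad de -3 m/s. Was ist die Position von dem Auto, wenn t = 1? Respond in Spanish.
Para resolver esto, necesitamos tomar 4 integrales de nuestra ecuación del snap s(t) = 72. Integrando el snap y usando la condición inicial j(0) = -6, obtenemos j(t) = 72·t - 6. Integrando la sacudida y usando la condición inicial a(0) = 10, obtenemos a(t) = 36·t^2 - 6·t + 10. La antiderivada de la aceleración, con v(0) = -3, da la velocidad: v(t) = 12·t^3 - 3·t^2 + 10·t - 3. La integral de la velocidad es la posición. Usando x(0) = 1, obtenemos x(t) = 3·t^4 - t^3 + 5·t^2 - 3·t + 1. Tenemos la posición x(t) = 3·t^4 - t^3 + 5·t^2 - 3·t + 1. Sustituyendo t = 1: x(1) = 5.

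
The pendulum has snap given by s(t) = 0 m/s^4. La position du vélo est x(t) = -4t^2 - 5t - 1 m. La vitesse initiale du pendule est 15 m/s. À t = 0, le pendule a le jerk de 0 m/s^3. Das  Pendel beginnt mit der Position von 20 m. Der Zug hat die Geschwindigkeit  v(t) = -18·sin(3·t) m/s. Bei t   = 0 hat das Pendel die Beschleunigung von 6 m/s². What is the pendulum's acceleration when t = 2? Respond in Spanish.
Necesitamos integrar nuestra ecuación del snap s(t) = 0 2 veces. Integrando el snap y usando la condición inicial j(0) = 0, obtenemos j(t) = 0. Tomando ∫j(t)dt y aplicando a(0) = 6, encontramos a(t) = 6. Usando a(t) = 6 y sustituyendo t = 2, encontramos a = 6.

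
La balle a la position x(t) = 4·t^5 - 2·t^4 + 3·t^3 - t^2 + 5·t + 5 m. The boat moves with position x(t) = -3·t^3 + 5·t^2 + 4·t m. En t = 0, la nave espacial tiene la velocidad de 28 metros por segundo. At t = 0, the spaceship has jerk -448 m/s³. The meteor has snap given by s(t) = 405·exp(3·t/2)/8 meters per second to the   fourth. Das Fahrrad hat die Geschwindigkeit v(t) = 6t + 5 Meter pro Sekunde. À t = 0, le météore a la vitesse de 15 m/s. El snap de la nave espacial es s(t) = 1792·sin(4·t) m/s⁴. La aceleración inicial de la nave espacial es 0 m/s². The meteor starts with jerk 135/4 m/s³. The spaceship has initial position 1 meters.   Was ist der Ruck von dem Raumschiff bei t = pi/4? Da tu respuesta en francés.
Pour résoudre ceci, nous devons prendre 1 intégrale de notre équation du snap s(t) = 1792·sin(4·t). En prenant ∫s(t)dt et en appliquant j(0) = -448, nous trouvons j(t) = -448·cos(4·t). De l'équation du jerk j(t) = -448·cos(4·t), nous substituons t = pi/4 pour obtenir j = 448.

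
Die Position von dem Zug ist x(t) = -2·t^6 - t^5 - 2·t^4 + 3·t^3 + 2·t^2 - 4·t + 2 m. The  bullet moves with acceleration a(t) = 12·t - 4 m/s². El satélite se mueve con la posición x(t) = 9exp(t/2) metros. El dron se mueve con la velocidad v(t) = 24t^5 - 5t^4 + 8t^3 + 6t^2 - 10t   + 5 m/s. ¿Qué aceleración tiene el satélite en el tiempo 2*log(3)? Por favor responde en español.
Partiendo de la posición x(t) = 9·exp(t/2), tomamos 2 derivadas. Derivando la posición, obtenemos la velocidad: v(t) = 9·exp(t/2)/2. Tomando d/dt de v(t), encontramos a(t) = 9·exp(t/2)/4. Usando a(t) = 9·exp(t/2)/4 y sustituyendo t = 2*log(3), encontramos a = 27/4.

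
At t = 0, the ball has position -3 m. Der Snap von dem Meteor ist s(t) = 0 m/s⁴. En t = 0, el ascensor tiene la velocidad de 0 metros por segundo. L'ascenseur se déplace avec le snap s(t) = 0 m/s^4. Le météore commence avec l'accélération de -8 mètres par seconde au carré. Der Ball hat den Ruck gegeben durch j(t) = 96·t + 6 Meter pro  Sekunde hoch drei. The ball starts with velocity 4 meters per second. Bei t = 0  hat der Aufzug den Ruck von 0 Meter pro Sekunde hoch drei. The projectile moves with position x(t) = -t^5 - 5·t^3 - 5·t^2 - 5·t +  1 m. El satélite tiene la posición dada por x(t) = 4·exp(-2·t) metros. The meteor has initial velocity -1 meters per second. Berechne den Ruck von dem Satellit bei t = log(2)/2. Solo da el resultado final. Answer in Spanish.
La sacudida en t = log(2)/2 es j = -16.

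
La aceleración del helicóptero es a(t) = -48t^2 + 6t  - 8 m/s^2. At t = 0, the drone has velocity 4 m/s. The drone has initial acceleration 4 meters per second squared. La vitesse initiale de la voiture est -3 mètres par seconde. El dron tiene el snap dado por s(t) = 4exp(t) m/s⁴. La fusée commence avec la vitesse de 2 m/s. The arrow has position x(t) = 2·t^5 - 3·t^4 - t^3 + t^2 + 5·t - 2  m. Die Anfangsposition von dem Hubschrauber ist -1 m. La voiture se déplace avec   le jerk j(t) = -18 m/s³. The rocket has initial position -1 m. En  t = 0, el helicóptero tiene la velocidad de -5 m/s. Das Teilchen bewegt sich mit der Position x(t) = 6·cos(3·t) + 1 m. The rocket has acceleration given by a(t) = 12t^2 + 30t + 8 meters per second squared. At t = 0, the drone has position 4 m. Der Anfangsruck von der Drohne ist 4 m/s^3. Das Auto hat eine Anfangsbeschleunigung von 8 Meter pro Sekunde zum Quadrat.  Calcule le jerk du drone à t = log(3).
Nous devons intégrer notre équation du snap s(t) = 4·exp(t) 1 fois. La primitive du snap, avec j(0) = 4, donne le jerk: j(t) = 4·exp(t). En utilisant j(t) = 4·exp(t) et en substituant t = log(3), nous trouvons j = 12.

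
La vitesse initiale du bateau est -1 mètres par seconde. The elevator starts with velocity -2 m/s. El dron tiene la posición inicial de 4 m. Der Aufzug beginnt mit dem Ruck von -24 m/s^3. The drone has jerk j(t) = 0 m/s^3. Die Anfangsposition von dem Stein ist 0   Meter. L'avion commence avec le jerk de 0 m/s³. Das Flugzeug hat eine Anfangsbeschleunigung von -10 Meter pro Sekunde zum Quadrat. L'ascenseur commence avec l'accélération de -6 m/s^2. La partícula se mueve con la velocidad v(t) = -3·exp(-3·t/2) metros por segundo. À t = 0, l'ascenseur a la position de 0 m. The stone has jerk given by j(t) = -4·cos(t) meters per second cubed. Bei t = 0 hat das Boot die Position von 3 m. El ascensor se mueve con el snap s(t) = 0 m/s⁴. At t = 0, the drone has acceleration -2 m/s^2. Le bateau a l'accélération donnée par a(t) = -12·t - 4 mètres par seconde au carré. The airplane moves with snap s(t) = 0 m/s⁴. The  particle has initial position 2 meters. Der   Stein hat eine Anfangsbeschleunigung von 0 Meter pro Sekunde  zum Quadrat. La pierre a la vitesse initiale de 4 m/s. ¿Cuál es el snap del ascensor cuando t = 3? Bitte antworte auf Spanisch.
Tenemos el snap s(t) = 0. Sustituyendo t = 3: s(3) = 0.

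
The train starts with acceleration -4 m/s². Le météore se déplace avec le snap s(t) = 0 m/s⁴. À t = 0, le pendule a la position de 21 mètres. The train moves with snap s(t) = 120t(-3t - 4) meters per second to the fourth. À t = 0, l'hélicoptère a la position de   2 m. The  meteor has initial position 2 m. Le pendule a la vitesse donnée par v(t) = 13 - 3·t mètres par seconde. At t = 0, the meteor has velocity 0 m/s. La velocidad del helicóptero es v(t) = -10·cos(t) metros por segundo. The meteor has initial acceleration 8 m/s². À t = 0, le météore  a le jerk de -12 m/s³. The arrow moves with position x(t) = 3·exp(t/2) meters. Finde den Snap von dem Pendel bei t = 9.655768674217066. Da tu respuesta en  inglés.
Starting from velocity v(t) = 13 - 3·t, we take 3 derivatives. Taking d/dt of v(t), we find a(t) = -3. Taking d/dt of a(t), we find j(t) = 0. Taking d/dt of j(t), we find s(t) = 0. Using s(t) = 0 and substituting t = 9.655768674217066, we find s = 0.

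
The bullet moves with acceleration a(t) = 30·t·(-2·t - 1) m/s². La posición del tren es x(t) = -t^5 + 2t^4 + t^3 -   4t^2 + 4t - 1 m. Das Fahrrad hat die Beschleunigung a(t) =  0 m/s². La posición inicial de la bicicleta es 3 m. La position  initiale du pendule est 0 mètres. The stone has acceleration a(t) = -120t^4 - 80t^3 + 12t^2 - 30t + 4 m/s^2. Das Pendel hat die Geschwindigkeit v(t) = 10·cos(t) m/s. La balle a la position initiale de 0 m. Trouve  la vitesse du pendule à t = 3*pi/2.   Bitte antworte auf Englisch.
We have velocity v(t) = 10·cos(t). Substituting t = 3*pi/2: v(3*pi/2) = 0.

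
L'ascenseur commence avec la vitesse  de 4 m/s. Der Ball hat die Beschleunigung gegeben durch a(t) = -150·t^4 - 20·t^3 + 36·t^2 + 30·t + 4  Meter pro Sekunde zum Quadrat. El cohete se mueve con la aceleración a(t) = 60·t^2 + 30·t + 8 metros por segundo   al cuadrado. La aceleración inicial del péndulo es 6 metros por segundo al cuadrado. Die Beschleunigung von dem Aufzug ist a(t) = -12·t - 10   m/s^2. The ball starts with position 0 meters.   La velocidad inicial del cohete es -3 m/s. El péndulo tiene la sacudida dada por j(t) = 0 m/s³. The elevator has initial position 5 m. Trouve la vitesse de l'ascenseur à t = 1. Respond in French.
Nous devons trouver l'intégrale de notre équation de l'accélération a(t) = -12·t - 10 1 fois. L'intégrale de l'accélération est la vitesse. En utilisant v(0) = 4, nous obtenons v(t) = -6·t^2 - 10·t + 4. De l'équation de la vitesse v(t) = -6·t^2 - 10·t + 4, nous substituons t = 1 pour obtenir v = -12.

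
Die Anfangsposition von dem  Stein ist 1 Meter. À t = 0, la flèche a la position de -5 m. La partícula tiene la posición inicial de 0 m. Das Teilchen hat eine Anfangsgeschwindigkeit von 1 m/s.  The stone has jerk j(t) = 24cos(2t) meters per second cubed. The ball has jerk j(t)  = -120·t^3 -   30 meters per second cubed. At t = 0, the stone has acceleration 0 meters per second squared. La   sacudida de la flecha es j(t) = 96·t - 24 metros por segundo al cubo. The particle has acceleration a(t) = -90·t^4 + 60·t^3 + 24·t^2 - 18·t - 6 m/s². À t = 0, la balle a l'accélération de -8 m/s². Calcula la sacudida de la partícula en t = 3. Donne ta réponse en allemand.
Wir müssen unsere Gleichung für die Beschleunigung a(t) = -90·t^4 + 60·t^3 + 24·t^2 - 18·t - 6 1-mal ableiten. Die Ableitung von der Beschleunigung ergibt den Ruck: j(t) = -360·t^3 + 180·t^2 + 48·t - 18. Wir haben den Ruck j(t) = -360·t^3 + 180·t^2 + 48·t - 18. Durch Einsetzen von t = 3: j(3) = -7974.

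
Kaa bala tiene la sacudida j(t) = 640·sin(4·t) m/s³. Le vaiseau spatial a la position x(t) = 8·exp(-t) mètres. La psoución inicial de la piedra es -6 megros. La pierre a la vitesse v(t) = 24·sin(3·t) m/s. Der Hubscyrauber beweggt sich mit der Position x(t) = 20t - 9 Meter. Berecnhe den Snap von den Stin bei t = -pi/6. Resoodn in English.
Starting from velocity v(t) = 24·sin(3·t), we take 3 derivatives. Taking d/dt of v(t), we find a(t) = 72·cos(3·t). Taking d/dt of a(t), we find j(t) = -216·sin(3·t). The derivative of jerk gives snap: s(t) = -648·cos(3·t). Using s(t) = -648·cos(3·t) and substituting t = -pi/6, we find s = 0.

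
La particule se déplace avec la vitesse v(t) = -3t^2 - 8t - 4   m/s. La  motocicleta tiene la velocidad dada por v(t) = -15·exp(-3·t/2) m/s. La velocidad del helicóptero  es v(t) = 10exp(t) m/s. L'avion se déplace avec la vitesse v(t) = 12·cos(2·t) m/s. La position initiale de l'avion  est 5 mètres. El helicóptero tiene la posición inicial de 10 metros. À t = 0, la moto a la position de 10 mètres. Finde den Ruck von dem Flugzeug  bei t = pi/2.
Ausgehend von der Geschwindigkeit v(t) = 12·cos(2·t), nehmen wir 2 Ableitungen. Die Ableitung von der Geschwindigkeit ergibt die Beschleunigung: a(t) = -24·sin(2·t). Durch Ableiten von der Beschleunigung erhalten wir den Ruck: j(t) = -48·cos(2·t). Wir haben den Ruck j(t) = -48·cos(2·t). Durch Einsetzen von t = pi/2: j(pi/2) = 48.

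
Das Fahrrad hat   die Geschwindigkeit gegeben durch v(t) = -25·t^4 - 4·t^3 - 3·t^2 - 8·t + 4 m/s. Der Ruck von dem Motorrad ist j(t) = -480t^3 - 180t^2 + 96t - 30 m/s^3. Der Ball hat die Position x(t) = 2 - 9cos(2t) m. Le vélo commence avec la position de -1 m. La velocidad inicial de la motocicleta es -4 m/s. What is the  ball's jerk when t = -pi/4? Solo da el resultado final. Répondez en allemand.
Die Antwort ist 72.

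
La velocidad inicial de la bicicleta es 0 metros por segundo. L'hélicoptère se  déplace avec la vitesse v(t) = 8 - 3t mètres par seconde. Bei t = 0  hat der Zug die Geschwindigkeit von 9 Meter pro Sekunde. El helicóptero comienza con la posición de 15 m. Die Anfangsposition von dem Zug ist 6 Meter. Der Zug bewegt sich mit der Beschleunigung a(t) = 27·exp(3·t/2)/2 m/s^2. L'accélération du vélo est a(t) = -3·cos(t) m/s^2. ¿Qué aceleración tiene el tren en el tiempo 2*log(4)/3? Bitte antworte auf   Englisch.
Using a(t) = 27·exp(3·t/2)/2 and substituting t = 2*log(4)/3, we find a = 54.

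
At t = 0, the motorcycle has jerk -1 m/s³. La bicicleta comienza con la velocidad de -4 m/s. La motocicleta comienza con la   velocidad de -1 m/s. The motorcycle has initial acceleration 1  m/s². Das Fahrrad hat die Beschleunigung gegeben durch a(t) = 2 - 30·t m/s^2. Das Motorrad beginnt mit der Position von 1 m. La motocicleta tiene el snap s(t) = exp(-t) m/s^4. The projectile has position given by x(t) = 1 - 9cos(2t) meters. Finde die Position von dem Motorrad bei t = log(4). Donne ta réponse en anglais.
Starting from snap s(t) = exp(-t), we take 4 integrals. Finding the integral of s(t) and using j(0) = -1: j(t) = -exp(-t). The antiderivative of jerk, with a(0) = 1, gives acceleration: a(t) = exp(-t). Taking ∫a(t)dt and applying v(0) = -1, we find v(t) = -exp(-t). Integrating velocity and using the initial condition x(0) = 1, we get x(t) = exp(-t). Using x(t) = exp(-t) and substituting t = log(4), we find x = 1/4.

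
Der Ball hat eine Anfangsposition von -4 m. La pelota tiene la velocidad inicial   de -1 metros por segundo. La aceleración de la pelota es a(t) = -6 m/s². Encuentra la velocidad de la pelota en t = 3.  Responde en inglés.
We must find the integral of our acceleration equation a(t) = -6 1 time. The antiderivative of acceleration is velocity. Using v(0) = -1, we get v(t) = -6·t - 1. From the given velocity equation v(t) = -6·t - 1, we substitute t = 3 to get v = -19.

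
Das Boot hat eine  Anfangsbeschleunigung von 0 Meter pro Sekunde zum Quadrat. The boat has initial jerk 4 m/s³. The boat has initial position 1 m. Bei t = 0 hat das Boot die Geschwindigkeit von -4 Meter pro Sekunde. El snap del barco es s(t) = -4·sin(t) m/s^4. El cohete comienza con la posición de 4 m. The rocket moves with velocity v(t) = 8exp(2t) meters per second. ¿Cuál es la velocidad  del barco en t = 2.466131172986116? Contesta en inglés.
To solve this, we need to take 3 integrals of our snap equation s(t) = -4·sin(t). Finding the antiderivative of s(t) and using j(0) = 4: j(t) = 4·cos(t). Integrating jerk and using the initial condition a(0) = 0, we get a(t) = 4·sin(t). Finding the antiderivative of a(t) and using v(0) = -4: v(t) = -4·cos(t). We have velocity v(t) = -4·cos(t). Substituting t = 2.466131172986116: v(2.466131172986116) = 3.12167396008140.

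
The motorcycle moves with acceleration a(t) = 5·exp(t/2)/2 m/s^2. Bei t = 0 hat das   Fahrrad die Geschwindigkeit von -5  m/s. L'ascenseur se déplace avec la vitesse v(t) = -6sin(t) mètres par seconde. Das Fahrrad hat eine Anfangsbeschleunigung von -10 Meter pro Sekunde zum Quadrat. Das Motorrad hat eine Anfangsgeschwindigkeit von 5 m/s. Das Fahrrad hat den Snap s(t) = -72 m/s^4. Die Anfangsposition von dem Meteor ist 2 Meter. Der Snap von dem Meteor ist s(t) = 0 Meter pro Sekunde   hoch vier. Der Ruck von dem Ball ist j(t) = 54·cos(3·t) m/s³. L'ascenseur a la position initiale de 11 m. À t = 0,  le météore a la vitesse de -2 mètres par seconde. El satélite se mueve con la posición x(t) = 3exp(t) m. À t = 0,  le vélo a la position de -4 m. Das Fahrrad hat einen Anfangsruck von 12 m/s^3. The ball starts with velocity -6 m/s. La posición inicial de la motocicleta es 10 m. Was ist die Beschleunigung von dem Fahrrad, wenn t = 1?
Um dies zu lösen, müssen wir 2 Stammfunktionen unserer Gleichung für den Snap s(t) = -72 finden. Das Integral von dem Snap, mit j(0) = 12, ergibt den Ruck: j(t) = 12 - 72·t. Mit ∫j(t)dt und Anwendung von a(0) = -10, finden wir a(t) = -36·t^2 + 12·t - 10. Wir haben die Beschleunigung a(t) = -36·t^2 + 12·t - 10. Durch Einsetzen von t = 1: a(1) = -34.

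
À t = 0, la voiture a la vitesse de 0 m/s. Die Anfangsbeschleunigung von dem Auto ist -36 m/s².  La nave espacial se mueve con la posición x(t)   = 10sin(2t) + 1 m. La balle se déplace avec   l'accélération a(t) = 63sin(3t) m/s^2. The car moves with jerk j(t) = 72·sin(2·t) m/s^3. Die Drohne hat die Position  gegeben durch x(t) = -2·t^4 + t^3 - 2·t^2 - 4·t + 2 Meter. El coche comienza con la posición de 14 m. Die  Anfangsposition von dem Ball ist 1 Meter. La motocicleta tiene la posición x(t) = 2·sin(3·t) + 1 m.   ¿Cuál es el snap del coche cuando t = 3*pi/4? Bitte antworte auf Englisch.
Starting from jerk j(t) = 72·sin(2·t), we take 1 derivative. Taking d/dt of j(t), we find s(t) = 144·cos(2·t). From the given snap equation s(t) = 144·cos(2·t), we substitute t = 3*pi/4 to get s = 0.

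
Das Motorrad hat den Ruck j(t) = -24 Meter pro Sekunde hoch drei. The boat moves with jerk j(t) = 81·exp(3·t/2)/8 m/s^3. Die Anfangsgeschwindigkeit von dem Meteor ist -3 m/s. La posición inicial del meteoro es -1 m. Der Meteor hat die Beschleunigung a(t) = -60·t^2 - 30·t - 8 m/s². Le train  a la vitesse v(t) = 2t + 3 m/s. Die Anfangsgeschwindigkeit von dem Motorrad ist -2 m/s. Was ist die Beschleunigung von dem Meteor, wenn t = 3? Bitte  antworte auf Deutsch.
Wir haben die Beschleunigung a(t) = -60·t^2 - 30·t - 8. Durch Einsetzen von t = 3: a(3) = -638.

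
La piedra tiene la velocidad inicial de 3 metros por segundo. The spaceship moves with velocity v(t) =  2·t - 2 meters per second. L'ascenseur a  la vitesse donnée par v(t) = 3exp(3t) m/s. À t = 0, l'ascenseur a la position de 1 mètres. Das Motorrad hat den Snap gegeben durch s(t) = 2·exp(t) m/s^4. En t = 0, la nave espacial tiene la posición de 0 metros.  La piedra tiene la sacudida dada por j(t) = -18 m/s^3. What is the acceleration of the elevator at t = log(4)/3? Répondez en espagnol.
Para resolver esto, necesitamos tomar 1 derivada de nuestra ecuación de la velocidad v(t) = 3·exp(3·t). Derivando la velocidad, obtenemos la aceleración: a(t) = 9·exp(3·t). Usando a(t) = 9·exp(3·t) y sustituyendo t = log(4)/3, encontramos a = 36.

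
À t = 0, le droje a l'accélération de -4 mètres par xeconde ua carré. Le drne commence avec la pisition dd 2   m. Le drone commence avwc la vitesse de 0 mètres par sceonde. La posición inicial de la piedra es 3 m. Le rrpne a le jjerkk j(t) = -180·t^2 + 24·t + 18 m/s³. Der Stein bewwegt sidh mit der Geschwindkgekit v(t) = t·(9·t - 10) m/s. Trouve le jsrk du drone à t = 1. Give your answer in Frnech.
En utilisant j(t) = -180·t^2 + 24·t + 18 et en substituant t = 1, nous trouvons j = -138.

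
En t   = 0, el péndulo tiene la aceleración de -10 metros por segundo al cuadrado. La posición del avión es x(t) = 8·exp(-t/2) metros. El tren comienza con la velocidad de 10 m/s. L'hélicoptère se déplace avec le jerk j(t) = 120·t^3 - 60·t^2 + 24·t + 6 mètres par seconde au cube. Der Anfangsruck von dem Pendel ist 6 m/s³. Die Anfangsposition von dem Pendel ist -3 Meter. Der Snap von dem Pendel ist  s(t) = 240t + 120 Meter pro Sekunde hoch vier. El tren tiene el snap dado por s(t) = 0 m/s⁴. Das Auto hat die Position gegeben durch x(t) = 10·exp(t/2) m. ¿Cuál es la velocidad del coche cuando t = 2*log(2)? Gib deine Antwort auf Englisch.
Starting from position x(t) = 10·exp(t/2), we take 1 derivative. The derivative of position gives velocity: v(t) = 5·exp(t/2). Using v(t) = 5·exp(t/2) and substituting t = 2*log(2), we find v = 10.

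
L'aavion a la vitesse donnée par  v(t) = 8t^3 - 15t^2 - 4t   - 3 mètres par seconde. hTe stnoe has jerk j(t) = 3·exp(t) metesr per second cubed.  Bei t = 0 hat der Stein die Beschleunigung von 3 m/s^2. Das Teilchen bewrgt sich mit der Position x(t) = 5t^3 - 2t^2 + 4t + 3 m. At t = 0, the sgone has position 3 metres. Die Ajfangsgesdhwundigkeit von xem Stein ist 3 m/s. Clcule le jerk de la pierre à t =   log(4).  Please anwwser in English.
Using j(t) = 3·exp(t) and substituting t = log(4), we find j = 12.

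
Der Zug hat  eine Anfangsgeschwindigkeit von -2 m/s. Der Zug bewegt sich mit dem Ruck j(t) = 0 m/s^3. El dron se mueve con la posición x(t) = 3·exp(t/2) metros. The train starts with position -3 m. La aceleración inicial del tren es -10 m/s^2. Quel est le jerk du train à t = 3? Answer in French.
Nous avons le jerk j(t) = 0. En substituant t = 3: j(3) = 0.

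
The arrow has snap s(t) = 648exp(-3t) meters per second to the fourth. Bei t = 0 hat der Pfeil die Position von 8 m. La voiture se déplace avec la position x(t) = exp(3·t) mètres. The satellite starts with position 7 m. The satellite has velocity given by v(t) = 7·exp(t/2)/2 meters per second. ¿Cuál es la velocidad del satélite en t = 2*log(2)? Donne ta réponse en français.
De l'équation de la vitesse v(t) = 7·exp(t/2)/2, nous substituons t = 2*log(2) pour obtenir v = 7.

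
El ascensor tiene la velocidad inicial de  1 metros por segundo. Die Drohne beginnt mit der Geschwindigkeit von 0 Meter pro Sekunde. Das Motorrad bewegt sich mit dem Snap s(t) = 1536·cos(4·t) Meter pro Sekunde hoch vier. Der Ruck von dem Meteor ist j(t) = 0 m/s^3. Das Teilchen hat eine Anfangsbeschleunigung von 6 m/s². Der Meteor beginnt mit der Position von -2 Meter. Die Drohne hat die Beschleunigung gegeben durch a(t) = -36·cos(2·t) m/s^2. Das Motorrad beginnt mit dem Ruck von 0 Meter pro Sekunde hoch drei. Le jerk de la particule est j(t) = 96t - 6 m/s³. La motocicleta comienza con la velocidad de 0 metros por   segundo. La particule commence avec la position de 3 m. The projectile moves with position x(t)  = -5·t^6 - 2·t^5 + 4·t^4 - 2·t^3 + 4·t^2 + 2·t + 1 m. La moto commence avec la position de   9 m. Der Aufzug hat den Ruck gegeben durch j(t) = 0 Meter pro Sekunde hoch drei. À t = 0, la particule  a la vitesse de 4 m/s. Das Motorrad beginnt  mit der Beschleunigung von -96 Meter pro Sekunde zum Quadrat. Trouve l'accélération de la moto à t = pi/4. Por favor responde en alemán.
Wir müssen unsere Gleichung für den Snap s(t) = 1536·cos(4·t) 2-mal integrieren. Durch Integration von dem Snap und Verwendung der Anfangsbedingung j(0) = 0, erhalten wir j(t) = 384·sin(4·t). Die Stammfunktion von dem Ruck ist die Beschleunigung. Mit a(0) = -96 erhalten wir a(t) = -96·cos(4·t). Mit a(t) = -96·cos(4·t) und Einsetzen von t = pi/4, finden wir a = 96.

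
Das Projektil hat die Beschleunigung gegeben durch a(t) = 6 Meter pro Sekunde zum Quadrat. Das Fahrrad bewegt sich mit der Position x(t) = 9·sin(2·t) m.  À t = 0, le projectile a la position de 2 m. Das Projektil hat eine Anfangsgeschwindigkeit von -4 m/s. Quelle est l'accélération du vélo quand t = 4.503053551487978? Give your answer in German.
Um dies zu lösen, müssen wir 2 Ableitungen unserer Gleichung für die Position x(t) = 9·sin(2·t) nehmen. Die Ableitung von der Position ergibt die Geschwindigkeit: v(t) = 18·cos(2·t). Mit d/dt von v(t) finden wir a(t) = -36·sin(2·t). Aus der Gleichung für die Beschleunigung a(t) = -36·sin(2·t), setzen wir t = 4.503053551487978 ein und erhalten a = -14.6356728548165.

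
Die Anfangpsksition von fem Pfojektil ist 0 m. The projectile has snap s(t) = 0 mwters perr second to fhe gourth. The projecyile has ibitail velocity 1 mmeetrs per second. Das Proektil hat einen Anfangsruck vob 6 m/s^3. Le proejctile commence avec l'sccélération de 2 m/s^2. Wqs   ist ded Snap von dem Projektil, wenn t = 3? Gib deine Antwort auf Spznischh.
Tenemos el snap s(t) = 0. Sustituyendo t = 3: s(3) = 0.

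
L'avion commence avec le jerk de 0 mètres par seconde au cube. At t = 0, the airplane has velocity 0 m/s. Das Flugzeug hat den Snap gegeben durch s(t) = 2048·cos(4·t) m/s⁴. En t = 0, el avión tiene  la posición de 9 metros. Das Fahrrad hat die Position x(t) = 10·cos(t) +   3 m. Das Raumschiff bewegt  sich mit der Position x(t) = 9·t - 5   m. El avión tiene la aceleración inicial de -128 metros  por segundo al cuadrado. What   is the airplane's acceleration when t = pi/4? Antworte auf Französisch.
Pour résoudre ceci, nous devons prendre 2 intégrales de notre équation du snap s(t) = 2048·cos(4·t). La primitive du snap est le jerk. En utilisant j(0) = 0, nous obtenons j(t) = 512·sin(4·t). En prenant ∫j(t)dt et en appliquant a(0) = -128, nous trouvons a(t) = -128·cos(4·t). De l'équation de l'accélération a(t) = -128·cos(4·t), nous substituons t = pi/4 pour obtenir a = 128.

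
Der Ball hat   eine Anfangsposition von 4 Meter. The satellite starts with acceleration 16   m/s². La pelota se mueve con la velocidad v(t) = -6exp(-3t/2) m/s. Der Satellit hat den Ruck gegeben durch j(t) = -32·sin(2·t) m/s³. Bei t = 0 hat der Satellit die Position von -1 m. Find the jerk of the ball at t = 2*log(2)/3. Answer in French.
Pour résoudre ceci, nous devons prendre 2 dérivées de notre équation de la vitesse v(t) = -6·exp(-3·t/2). En prenant d/dt de v(t), nous trouvons a(t) = 9·exp(-3·t/2). En dérivant l'accélération, nous obtenons le jerk: j(t) = -27·exp(-3·t/2)/2. En utilisant j(t) = -27·exp(-3·t/2)/2 et en substituant t = 2*log(2)/3, nous trouvons j = -27/4.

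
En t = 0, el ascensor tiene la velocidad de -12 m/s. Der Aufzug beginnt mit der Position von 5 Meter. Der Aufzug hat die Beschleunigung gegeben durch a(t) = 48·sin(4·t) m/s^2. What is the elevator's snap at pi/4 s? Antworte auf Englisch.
To solve this, we need to take 2 derivatives of our acceleration equation a(t) = 48·sin(4·t). The derivative of acceleration gives jerk: j(t) = 192·cos(4·t). Taking d/dt of j(t), we find s(t) = -768·sin(4·t). From the given snap equation s(t) = -768·sin(4·t), we substitute t = pi/4 to get s = 0.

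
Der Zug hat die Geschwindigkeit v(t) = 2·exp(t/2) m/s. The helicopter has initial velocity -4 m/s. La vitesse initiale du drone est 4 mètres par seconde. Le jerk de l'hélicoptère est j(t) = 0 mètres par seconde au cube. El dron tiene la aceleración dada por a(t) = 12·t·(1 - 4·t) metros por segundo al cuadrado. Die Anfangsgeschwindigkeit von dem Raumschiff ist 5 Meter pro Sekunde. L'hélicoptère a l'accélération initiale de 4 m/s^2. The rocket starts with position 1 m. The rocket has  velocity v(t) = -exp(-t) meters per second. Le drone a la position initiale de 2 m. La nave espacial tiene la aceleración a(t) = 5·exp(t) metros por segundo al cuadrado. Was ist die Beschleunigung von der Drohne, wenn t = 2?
Wir haben die Beschleunigung a(t) = 12·t·(1 - 4·t). Durch Einsetzen von t = 2: a(2) = -168.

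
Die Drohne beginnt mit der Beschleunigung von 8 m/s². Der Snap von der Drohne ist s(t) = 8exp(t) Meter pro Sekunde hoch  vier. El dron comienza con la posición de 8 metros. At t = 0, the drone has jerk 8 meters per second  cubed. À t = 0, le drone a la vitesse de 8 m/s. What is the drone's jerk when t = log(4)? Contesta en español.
Necesitamos integrar nuestra ecuación del snap s(t) = 8·exp(t) 1 vez. La integral del snap es la sacudida. Usando j(0) = 8, obtenemos j(t) = 8·exp(t). Tenemos la sacudida j(t) = 8·exp(t). Sustituyendo t = log(4): j(log(4)) = 32.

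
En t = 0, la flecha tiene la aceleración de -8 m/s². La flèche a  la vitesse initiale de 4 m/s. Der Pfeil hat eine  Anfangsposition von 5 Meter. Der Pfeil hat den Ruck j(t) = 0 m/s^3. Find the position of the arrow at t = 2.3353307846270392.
We must find the integral of our jerk equation j(t) = 0 3 times. The antiderivative of jerk, with a(0) = -8, gives acceleration: a(t) = -8. Integrating acceleration and using the initial condition v(0) = 4, we get v(t) = 4 - 8·t. The integral of velocity, with x(0) = 5, gives position: x(t) = -4·t^2 + 4·t + 5. From the given position equation x(t) = -4·t^2 + 4·t + 5, we substitute t = 2.3353307846270392 to get x = -7.47375635599881.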